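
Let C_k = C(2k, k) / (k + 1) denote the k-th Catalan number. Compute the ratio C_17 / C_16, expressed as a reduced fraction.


Using C_k = (2k)! / (k! (k+1)!), the ratio C_{k+1}/C_k simplifies to
C_{k+1}/C_k = [(2k+2)! / ((k+1)! (k+2)!)] * [k! (k+1)! / (2k)!]
 = (2k+2)(2k+1) / ((k+1)(k+2)) = 2(2k+1) / (k+2).
For k = 16: 2(2*16 + 1) / (16 + 2) = 66/18 = 11/3.

11/3


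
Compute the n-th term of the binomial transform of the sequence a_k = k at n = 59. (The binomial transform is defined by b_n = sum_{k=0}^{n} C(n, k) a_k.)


With a_k = k, b_n = sum_{k=0}^{n} C(n, k) k. Using k * C(n, k) = n * C(n-1, k-1) gives b_n = n * sum_{k>=1} C(n-1, k-1) = n * 2^(n-1).
For n = 59: 59 * 2^58 = 59 * 288230376151711744 = 17005592192950992896.

17005592192950992896


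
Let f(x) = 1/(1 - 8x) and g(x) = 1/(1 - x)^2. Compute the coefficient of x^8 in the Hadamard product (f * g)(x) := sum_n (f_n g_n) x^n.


f has coefficients f_k = 8^k. For g = 1/(1 - x)^2 the coefficient is g_k = C(k + 1, 1) = k + 1. The Hadamard coefficient is (f * g)_k = 8^k * (k + 1).
For k = 8: 8^8 * 9 = 16777216 * 9 = 150994944.

150994944


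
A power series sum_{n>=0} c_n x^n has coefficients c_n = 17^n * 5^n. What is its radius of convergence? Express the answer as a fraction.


By the root test (Cauchy-Hadamard), the radius is R = 1 / limsup_n |c_n|^(1/n).
Here |c_n|^(1/n) = (17^n * 5^n)^(1/n) = 17 * 5 = 85 for all n.
So R = 1/85 = 1/85.

1/85


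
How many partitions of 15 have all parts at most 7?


Using the generating function (1-x)^(-1)(1-x^2)^(-1)...(1-x^7)^(-1),
the coefficient of x^15 counts these restricted partitions.
Result = 131

131


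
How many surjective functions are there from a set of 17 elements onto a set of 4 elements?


By inclusion-exclusion on which target elements are missed, the number of surjections from an n-set onto a k-set is
surj(n, k) = sum_{j=0}^{k} (-1)^j C(k, j) (k - j)^n.
Equivalently surj(n, k) = k! * S(n, k), where S(n, k) is the Stirling number of the second kind.
For n = 17, k = 4:
S(17, 4) = 694337290, so
surj = 4! * 694337290 = 24 * 694337290 = 16664094960.

16664094960


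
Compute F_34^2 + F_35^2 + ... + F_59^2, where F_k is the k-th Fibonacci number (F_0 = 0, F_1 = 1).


There is a standard identity sum_{k=0}^{N} F_k^2 = F_N * F_{N+1} (proved inductively from the telescoping relation F_k^2 = F_k F_{k+1} - F_{k-1} F_k). Then
sum_{k=34}^{59} F_k^2 = F_59 F_60 - F_33 F_34.
Computing: F_59 = 956722026041, F_60 = 1548008755920, F_33 = 3524578, F_34 = 5702887.
Sum = 956722026041 * 1548008755920 - 3524578 * 5702887 = 1481014073272889982856034.

1481014073272889982856034


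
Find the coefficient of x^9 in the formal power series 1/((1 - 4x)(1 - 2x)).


By partial fractions or Cauchy convolution:
The coefficient equals sum_{k=0}^{9} 4^k * 2^(9-k).
= 523776

523776


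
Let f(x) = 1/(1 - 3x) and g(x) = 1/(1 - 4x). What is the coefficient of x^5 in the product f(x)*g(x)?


The coefficient of x^n in f*g is the Cauchy product: sum_{k=0}^{n} a^k * b^(n-k).
With a=3, b=4, n=5:
sum_{k=0}^{5} 3^k * 4^(5-k)
= 3367

3367


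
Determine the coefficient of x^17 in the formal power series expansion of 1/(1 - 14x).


The geometric series identity gives 1/(1 - c x) = sum_{k>=0} c^k x^k, so the coefficient of x^k is c^k.
Here c = 14 and k = 17.
Computing: 14^17 = 30491346729331195904

30491346729331195904


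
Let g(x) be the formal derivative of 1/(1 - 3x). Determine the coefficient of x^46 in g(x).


Differentiate termwise: d/dx sum_{k>=0} 3^k x^k = sum_{k>=1} k 3^k x^(k-1) = sum_{j>=0} (j+1) 3^(j+1) x^j.
Equivalently, d/dx [1/(1 - 3x)] = 3/(1 - 3x)^2.
For j = 46: 47 * 3^47 = 47 * 26588814358957503287787 = 1249674274871002654525989.

1249674274871002654525989


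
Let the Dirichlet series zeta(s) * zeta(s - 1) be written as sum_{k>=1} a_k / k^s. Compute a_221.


Convolution gives a_k = sum_{d | k} d * 1 = sum_{d | k} d = sigma(k), the sum of positive divisors of k.
For k = 221, the divisors are 1, 13, 17, 221, so
sigma(221) = 1 + 13 + 17 + 221 = 252.

252


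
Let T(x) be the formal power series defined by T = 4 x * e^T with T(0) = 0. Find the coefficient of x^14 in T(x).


Apply the Lagrange inversion formula: if T = 4 x * phi(T) with phi(t) = e^t, then
[x^n] T = 4^n * (1/n) [t^(n-1)] phi(t)^n = 4^n * (1/n) [t^(n-1)] e^(n t) = 4^n * (1/n) * n^(n-1) / (n-1)! = 4^n * n^(n-1) / n!.
When c = 1 this is the Cayley count of rooted labeled trees on n vertices, divided by n!.
For n = 14: 4^14 * 14^13 / 14! = 268435456 * 793714773254144/87178291200 = 2123138423672799232/868725.

2123138423672799232/868725


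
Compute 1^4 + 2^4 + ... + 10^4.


This power sum has a closed form given by Faulhaber's formula
sum_{k=1}^{m} k^p = (1 / (p + 1)) * sum_{j=0}^{p} C(p + 1, j) B_j m^(p + 1 - j),
but for small m direct computation is fastest:
1 + 16 + 81 + 256 + 625 + 1296 + 2401 + 4096 + 6561 + 10000 = 25333.

25333


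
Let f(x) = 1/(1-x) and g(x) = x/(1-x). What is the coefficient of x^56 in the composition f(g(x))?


First simplify the composition: f(g(x)) = 1/(1 - x/(1-x)) = (1-x)/((1-x) - x) = (1-x)/(1-2x).
Now extract the coefficient. Write (1-x)/(1-2x) = 1/(1-2x) - x/(1-2x).
The coefficient of x^n in 1/(1-2x) is 2^n, and in x/(1-2x) is 2^(n-1) (for n >= 1).
So the coefficient of x^56 is 2^56 - 2^55 = 72057594037927936 - 36028797018963968 = 36028797018963968.

36028797018963968


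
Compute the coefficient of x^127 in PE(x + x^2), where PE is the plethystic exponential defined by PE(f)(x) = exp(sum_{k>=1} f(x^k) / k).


With f(x) = x + x^2, the exponent is sum_{k>=1} (x^k + x^(2k)) / k = -ln(1 - x) - ln(1 - x^2). Exponentiating:
PE(x + x^2) = 1 / ((1 - x)(1 - x^2)).
This is the generating function for partitions of n into parts of size 1 or 2. The number of 2's can be any j in 0..63, and the rest are 1's, so
[x^127] = floor(127/2) + 1 = 64.

64


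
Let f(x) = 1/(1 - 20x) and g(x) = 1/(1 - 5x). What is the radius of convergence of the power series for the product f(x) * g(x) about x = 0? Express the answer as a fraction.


The radius of 1/(1 - 20x) is 1/20 (nearest singularity at x = 1/20), and the radius of 1/(1 - 5x) is 1/5.
The product f(x)*g(x) = 1/((1 - 20x)(1 - 5x)) has singularities at both 1/20 and 1/5, so its radius of convergence is the distance to the nearest one:
min(1/20, 1/5) = 1/20.

1/20


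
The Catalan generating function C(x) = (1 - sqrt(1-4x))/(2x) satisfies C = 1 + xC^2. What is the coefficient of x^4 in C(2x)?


Substituting x -> 2x scales the n-th coefficient by 2^n, so [x^4] C(2x) = 2^4 * C_4.
C_4 = C(2*4, 4)/(5) = 70/5 = 14.
So 2^4 * 14 = 16 * 14 = 224.

224


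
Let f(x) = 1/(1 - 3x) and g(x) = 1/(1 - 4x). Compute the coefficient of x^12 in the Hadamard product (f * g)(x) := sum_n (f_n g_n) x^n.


f has coefficients f_k = 3^k and g has coefficients g_k = 4^k, so the Hadamard product has coefficient (f*g)_k = 3^k * 4^k = 12^k.
For k = 12: 12^12 = 8916100448256.

8916100448256


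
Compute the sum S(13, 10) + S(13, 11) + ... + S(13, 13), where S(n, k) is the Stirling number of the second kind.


By definition, S(n, k) counts partitions of an n-set into exactly k nonempty blocks.
Computing row n = 13 for k = 10..13:
S(13, k): 39325, 2431, 78, 1
Sum = 41835.

41835


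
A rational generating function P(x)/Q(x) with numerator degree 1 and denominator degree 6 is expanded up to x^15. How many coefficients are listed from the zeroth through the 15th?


Expanding up to x^15 gives the coefficients for x^0, x^1, ..., x^15.
That is 15 + 1 = 16 coefficients in total.

16


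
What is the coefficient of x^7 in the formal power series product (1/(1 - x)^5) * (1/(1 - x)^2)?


Combine the factors: (1/(1 - x)^5) * (1/(1 - x)^2) = 1/(1 - x)^7.
Then use 1/(1 - x)^r = sum_{k>=0} C(k + r - 1, r - 1) x^k with r = 7 and k = 7:
C(13, 6) = 1716.

1716


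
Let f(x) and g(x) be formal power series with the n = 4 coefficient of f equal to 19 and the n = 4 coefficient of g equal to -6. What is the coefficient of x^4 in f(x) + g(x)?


Addition of formal power series is termwise.
The coefficient of x^4 in f + g = 19 + -6
= 13

13


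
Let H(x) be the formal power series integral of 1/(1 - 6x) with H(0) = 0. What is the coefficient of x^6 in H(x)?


1/(1 - 6x) = sum_{k>=0} 6^k x^k. Integrating termwise with H(0) = 0:
H(x) = sum_{k>=0} 6^k x^(k+1) / (k+1) = sum_{m>=1} 6^(m-1) x^m / m.
For m = 6: 6^5/6 = 7776/6 = 1296.

1296


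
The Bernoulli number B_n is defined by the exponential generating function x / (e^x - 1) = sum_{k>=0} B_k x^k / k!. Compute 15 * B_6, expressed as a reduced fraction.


Bernoulli numbers can also be computed recursively via B_0 = 1 and sum_{j=0}^{m} C(m+1, j) B_j = 0 for m >= 1. Odd-index Bernoulli numbers vanish for k >= 3.
Computing B_6 = 1/42, so 15 * B_6 = 15 * 1/42 = 5/14.

5/14


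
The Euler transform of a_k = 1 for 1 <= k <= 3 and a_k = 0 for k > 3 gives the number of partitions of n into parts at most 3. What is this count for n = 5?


Partitions of 5 into parts at most 3:
Using generating function (1-x)^(-1)(1-x^2)^(-1)(1-x^3)^(-1),
the coefficient of x^5 = 5

5


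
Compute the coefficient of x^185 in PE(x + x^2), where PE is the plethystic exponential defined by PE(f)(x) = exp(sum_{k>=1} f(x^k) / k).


With f(x) = x + x^2, the exponent is sum_{k>=1} (x^k + x^(2k)) / k = -ln(1 - x) - ln(1 - x^2). Exponentiating:
PE(x + x^2) = 1 / ((1 - x)(1 - x^2)).
This is the generating function for partitions of n into parts of size 1 or 2. The number of 2's can be any j in 0..92, and the rest are 1's, so
[x^185] = floor(185/2) + 1 = 93.

93


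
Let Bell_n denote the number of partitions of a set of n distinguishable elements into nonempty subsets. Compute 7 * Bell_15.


Bell_15 can be computed from the Bell triangle or from Dobinski's identity Bell_n = (1/e) * sum_{k>=0} k^n / k!.
Computing Bell_15 = 1382958545.
Then 7 * 1382958545 = 9680709815.

9680709815


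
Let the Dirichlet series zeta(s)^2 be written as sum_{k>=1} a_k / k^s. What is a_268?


The Dirichlet convolution of the constant function 1 with itself gives (1 * 1)(k) = sum_{d | k} 1 = d(k), the number of positive divisors of k.
Since zeta(s) = sum_{k>=1} 1/k^s, we have zeta(s)^2 = sum_{k>=1} d(k)/k^s, so a_k = d(k).
For k = 268: the divisors are 1, 2, 4, 67, 134, 268.
Count = 6.

6


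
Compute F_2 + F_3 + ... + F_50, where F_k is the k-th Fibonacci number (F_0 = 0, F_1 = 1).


Use the identity sum_{k=0}^{N} F_k = F_{N+2} - 1 (which follows from F_{k+2} - F_{k+1} = F_k). Then
sum_{k=2}^{50} F_k = (F_{52} - 1) - (F_{3} - 1) = F_{52} - F_{3}.
Computing: F_{52} = 32951280099, F_{3} = 2, so
Sum = 32951280099 - 2 = 32951280097.

32951280097


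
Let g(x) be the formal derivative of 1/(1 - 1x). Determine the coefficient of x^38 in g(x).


Differentiate termwise: d/dx sum_{k>=0} 1^k x^k = sum_{k>=1} k 1^k x^(k-1) = sum_{j>=0} (j+1) 1^(j+1) x^j.
Equivalently, d/dx [1/(1 - 1x)] = 1/(1 - 1x)^2.
For j = 38: 39 * 1^39 = 39 * 1 = 39.

39


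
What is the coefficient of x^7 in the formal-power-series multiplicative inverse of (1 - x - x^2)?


Let the inverse be f(x) = sum_{k>=0} a_k x^k. From f(x) * (1 - x - x^2) = 1 and matching coefficients:
 x^0: a_0 = 1.
 x^1: a_1 - a_0 = 0, so a_1 = 1.
 x^k (k >= 2): a_k - a_{k-1} - a_{k-2} = 0, i.e. a_k = a_{k-1} + a_{k-2}.
This is the Fibonacci-type recurrence shifted so that a_0 = a_1 = 1.
Iterating: a_0=1, a_1=1, a_2=2, a_3=3, a_4=5, a_5=8, a_6=13, a_7=21
a_7 = 21.

21


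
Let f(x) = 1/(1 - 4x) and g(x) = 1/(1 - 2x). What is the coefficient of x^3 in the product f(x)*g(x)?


The coefficient of x^n in f*g is the Cauchy product: sum_{k=0}^{n} a^k * b^(n-k).
With a=4, b=2, n=3:
sum_{k=0}^{3} 4^k * 2^(3-k)
= 120

120


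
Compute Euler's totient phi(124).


phi(n) counts integers in [1, n] coprime to n. Using the multiplicative formula phi(n) = n * prod_{p | n} (1 - 1/p):
124 = 2^2 * 31, so
phi(124) = 124 * (1 - 1/2) * (1 - 1/31) = 60.

60


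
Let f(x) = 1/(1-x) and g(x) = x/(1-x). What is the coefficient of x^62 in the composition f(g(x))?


First simplify the composition: f(g(x)) = 1/(1 - x/(1-x)) = (1-x)/((1-x) - x) = (1-x)/(1-2x).
Now extract the coefficient. Write (1-x)/(1-2x) = 1/(1-2x) - x/(1-2x).
The coefficient of x^n in 1/(1-2x) is 2^n, and in x/(1-2x) is 2^(n-1) (for n >= 1).
So the coefficient of x^62 is 2^62 - 2^61 = 4611686018427387904 - 2305843009213693952 = 2305843009213693952.

2305843009213693952


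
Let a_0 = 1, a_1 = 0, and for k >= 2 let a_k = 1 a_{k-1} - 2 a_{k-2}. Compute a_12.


Iterating the recurrence forward:
a_0 = 1
a_1 = 0
a_2 = 1*0 - 2*1 = -2
a_3 = 1*-2 - 2*0 = -2
a_4 = 1*-2 - 2*-2 = 2
a_5 = 1*2 - 2*-2 = 6
a_6 = 1*6 - 2*2 = 2
a_7 = 1*2 - 2*6 = -10
a_8 = 1*-10 - 2*2 = -14
a_9 = 1*-14 - 2*-10 = 6
a_10 = 1*6 - 2*-14 = 34
a_11 = 1*34 - 2*6 = 22
a_12 = 1*22 - 2*34 = -46
So a_12 = -46.

-46


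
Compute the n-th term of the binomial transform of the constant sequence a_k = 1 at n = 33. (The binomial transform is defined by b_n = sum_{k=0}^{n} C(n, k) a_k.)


With a_k = 1 for all k, b_n = sum_{k=0}^{n} C(n, k) = 2^n by the binomial theorem.
For n = 33: 2^33 = 8589934592.

8589934592


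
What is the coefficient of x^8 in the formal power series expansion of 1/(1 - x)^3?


The negative binomial / multiset identity is
1/(1 - x)^r = sum_{k>=0} C(k + r - 1, r - 1) x^k.
Here r = 3 and k = 8, so the coefficient is
C(8 + 2, 2) = C(10, 2)
= 45

45


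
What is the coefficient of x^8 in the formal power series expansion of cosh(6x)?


The Maclaurin series is cosh(t) = sum_{m>=0} t^(2m) / (2m)!, so substituting t = 6x, only even powers of x are nonzero, with coefficient of x^(2m) equal to 6^(2m) / (2m)!.
For x^8 the coefficient is 6^8/8! = 1679616/40320 = 1458/35.

1458/35


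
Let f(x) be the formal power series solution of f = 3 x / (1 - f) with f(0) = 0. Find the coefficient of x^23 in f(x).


Apply Lagrange inversion: f = 3 x * phi(f) with phi(t) = 1/(1 - t), so
[x^n] f = 3^n * (1/n) [t^(n-1)] phi(t)^n = 3^n * (1/n) [t^(n-1)] (1 - t)^(-n) = 3^n * (1/n) C(2n - 2, n - 1) = 3^n * C_{n-1}.
For n = 23: C_22 = C(44, 22) / 23 = 2104098963720/23 = 91482563640.
With the 3^23 = 94143178827 factor, the coefficient is 94143178827 * 91482563640 = 8612459348312928050280.

8612459348312928050280


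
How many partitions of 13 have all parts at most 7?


Using the generating function (1-x)^(-1)(1-x^2)^(-1)...(1-x^7)^(-1),
the coefficient of x^13 counts these restricted partitions.
Result = 82

82


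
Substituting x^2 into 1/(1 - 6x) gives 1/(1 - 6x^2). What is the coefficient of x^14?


The coefficient of x^(2m) in 1/(1 - 6x^2) is 6^m.
With n = 14 = 2*7, the coefficient is 6^7 = 279936.

279936


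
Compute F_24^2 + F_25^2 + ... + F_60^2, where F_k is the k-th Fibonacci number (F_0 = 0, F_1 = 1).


There is a standard identity sum_{k=0}^{N} F_k^2 = F_N * F_{N+1} (proved inductively from the telescoping relation F_k^2 = F_k F_{k+1} - F_{k-1} F_k). Then
sum_{k=24}^{60} F_k^2 = F_60 F_61 - F_23 F_24.
Computing: F_60 = 1548008755920, F_61 = 2504730781961, F_23 = 28657, F_24 = 46368.
Sum = 1548008755920 * 2504730781961 - 28657 * 46368 = 3877345181697975059191344.

3877345181697975059191344


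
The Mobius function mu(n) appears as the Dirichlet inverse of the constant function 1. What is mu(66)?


66 = 2 * 3 * 11 (all distinct primes).
mu(66) = (-1)^3 = -1

-1


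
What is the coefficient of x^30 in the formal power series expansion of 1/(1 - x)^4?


The negative binomial / multiset identity is
1/(1 - x)^r = sum_{k>=0} C(k + r - 1, r - 1) x^k.
Here r = 4 and k = 30, so the coefficient is
C(30 + 3, 3) = C(33, 3)
= 5456

5456


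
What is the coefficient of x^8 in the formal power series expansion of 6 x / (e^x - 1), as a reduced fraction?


The exponential generating function for Bernoulli numbers is
x / (e^x - 1) = sum_{k>=0} B_k x^k / k!.
So the coefficient of x^8 in 6 x / (e^x - 1) is 6 B_8 / 8!.
Computing: B_8 = -1/30, 8! = 40320, giving
6 * -1/30 / 40320 = -1/201600.

-1/201600


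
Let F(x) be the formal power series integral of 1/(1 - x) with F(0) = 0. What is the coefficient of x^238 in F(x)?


1/(1 - x) = sum_{k>=0} x^k. Integrating termwise and using F(0) = 0 gives
F(x) = sum_{k>=0} x^(k+1) / (k+1) = sum_{m>=1} x^m / m = -ln(1 - x).
So the coefficient of x^238 is 1/238 = 1/238.

1/238


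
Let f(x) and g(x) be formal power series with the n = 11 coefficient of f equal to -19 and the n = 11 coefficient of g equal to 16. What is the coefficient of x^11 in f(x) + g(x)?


Addition of formal power series is termwise.
The coefficient of x^11 in f + g = -19 + 16
= -3

-3


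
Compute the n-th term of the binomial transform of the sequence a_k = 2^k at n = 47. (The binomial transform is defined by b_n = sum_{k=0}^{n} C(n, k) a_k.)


With a_k = 2^k, b_n = sum_{k=0}^{n} C(n, k) 2^k = (1 + 2)^n by the binomial theorem.
For n = 47: (1 + 2)^47 = 3^47 = 26588814358957503287787.

26588814358957503287787


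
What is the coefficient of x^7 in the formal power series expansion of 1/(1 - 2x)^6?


The general identity 1/(1 - c x)^r = sum_{k>=0} c^k C(k + r - 1, r - 1) x^k follows by substituting y = c x into 1/(1 - y)^r = sum_{k>=0} C(k + r - 1, r - 1) y^k.
For c = 2, r = 6, k = 7:
2^7 * C(12, 5) = 128 * 792 = 101376.

101376


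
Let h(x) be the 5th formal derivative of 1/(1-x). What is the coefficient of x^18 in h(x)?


Differentiating 5 times: d^5/dx^5 [1/(1-x)] = 5!/(1-x)^6.
The expansion 1/(1-x)^6 = sum_{k>=0} C(k+5, 5) x^k, so the coefficient of x^n in 5!/(1-x)^6 is 5! * C(n+5, 5).
For n = 18: 120 * C(23, 5) = 120 * 33649 = 4037880

4037880


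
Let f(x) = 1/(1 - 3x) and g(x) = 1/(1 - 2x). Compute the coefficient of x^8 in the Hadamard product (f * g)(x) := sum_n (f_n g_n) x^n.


f has coefficients f_k = 3^k and g has coefficients g_k = 2^k, so the Hadamard product has coefficient (f*g)_k = 3^k * 2^k = 6^k.
For k = 8: 6^8 = 1679616.

1679616


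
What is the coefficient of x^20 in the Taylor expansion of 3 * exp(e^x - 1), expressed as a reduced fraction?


exp(e^x - 1) = sum_{k>=0} Bell_k x^k / k!, where Bell_k is the k-th Bell number.
So the coefficient of x^20 is 3 * Bell_20 / 20!.
Computing: Bell_20 = 51724158235372 and 20! = 2432902008176640000, giving
3 * 51724158235372/2432902008176640000 = 263898766507/4137588449280000.

263898766507/4137588449280000


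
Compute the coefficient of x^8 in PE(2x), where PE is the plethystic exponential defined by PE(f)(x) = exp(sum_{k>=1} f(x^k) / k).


With f(x) = 2x, the exponent is sum_{k>=1} 2 x^k / k = 2 * (-ln(1 - x)). Exponentiating:
PE(2x) = exp(-2 ln(1 - x)) = 1/(1 - x)^2.
By the negative binomial expansion, [x^n] 1/(1 - x)^2 = C(n + 1, 1).
For n = 8: C(9, 1) = 9.

9


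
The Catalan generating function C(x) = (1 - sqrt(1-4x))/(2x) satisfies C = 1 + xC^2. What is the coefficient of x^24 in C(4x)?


Substituting x -> 4x scales the n-th coefficient by 4^n, so [x^24] C(4x) = 4^24 * C_24.
C_24 = C(2*24, 24)/(25) = 32247603683100/25 = 1289904147324.
So 4^24 * 1289904147324 = 281474976710656 * 1289904147324 = 363075739827001485944684544.

363075739827001485944684544


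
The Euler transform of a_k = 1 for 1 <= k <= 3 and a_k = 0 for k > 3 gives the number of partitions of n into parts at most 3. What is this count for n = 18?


Partitions of 18 into parts at most 3:
Using generating function (1-x)^(-1)(1-x^2)^(-1)(1-x^3)^(-1),
the coefficient of x^18 = 37

37


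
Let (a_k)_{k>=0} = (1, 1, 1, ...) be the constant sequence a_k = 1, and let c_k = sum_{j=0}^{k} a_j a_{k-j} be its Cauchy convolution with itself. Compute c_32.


Since a_j = 1 for all j >= 0, the convolution sum becomes
c_k = sum_{j=0}^{k} 1 * 1 = 1 * (k + 1).
Equivalently, the generating function of (a_k) is 1/(1 - x) and its square is 1/(1 - x)^2 = sum_{k>=0} 1(k + 1) x^k.
For k = 32: 1 * 33 = 33.

33


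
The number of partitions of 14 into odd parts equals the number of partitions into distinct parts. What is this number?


Computing partitions of 14 into odd parts (1, 3, 5, ...):
Using the generating function prod_{k>=0} 1/(1-x^(2k+1)),
the count is 22

22


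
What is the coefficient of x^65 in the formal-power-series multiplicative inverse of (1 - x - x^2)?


Let the inverse be f(x) = sum_{k>=0} a_k x^k. From f(x) * (1 - x - x^2) = 1 and matching coefficients:
 x^0: a_0 = 1.
 x^1: a_1 - a_0 = 0, so a_1 = 1.
 x^k (k >= 2): a_k - a_{k-1} - a_{k-2} = 0, i.e. a_k = a_{k-1} + a_{k-2}.
This is the Fibonacci-type recurrence shifted so that a_0 = a_1 = 1.
Iterating: a_0=1, a_1=1, a_2=2, a_3=3, a_4=5, a_5=8, a_6=13, a_7=21, a_8=34, a_9=55, ...
a_65 = 27777890035288.

27777890035288


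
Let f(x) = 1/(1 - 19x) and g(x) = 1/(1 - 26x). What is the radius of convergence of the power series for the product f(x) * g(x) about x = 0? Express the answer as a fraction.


The radius of 1/(1 - 19x) is 1/19 (nearest singularity at x = 1/19), and the radius of 1/(1 - 26x) is 1/26.
The product f(x)*g(x) = 1/((1 - 19x)(1 - 26x)) has singularities at both 1/19 and 1/26, so its radius of convergence is the distance to the nearest one:
min(1/19, 1/26) = 1/26.

1/26


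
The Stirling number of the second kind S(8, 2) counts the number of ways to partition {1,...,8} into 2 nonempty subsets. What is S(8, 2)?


Using the explicit formula S(n,k) = (1/k!) sum_{j=0}^{k} (-1)^(k-j) C(k,j) j^n:
S(8, 2) = 127
Equivalently, S(n,k) is n! times the coefficient of x^n in the EGF (e^x - 1)^k / k!.

127


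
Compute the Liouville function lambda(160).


The Liouville function is lambda(k) = (-1)^Omega(k), where Omega(k) counts the prime factors of k with multiplicity.
Factoring: 160 = 2 * 2 * 2 * 2 * 2 * 5, so Omega(160) = 6.
lambda(160) = (-1)^6 = 1.

1


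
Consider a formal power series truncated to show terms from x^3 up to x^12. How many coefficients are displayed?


From x^3 to x^12 inclusive, the count is 12 - 3 + 1 = 10.

10


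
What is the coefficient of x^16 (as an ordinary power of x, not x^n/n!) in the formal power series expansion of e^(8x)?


The exponential series is e^y = sum_{k>=0} y^k / k!. Substituting y = 8x gives
e^(8x) = sum_{k>=0} 8^k x^k / k!.
So the coefficient of x^n is a^n/n! with a = 8, n = 16:
8^16 / 16! = 281474976710656/20922789888000 = 8589934592/638512875

8589934592/638512875


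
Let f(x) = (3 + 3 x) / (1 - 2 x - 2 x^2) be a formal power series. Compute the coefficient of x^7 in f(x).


Write f(x) = sum_{k>=0} a_k x^k. Multiplying both sides by 1 - 2 x - 2 x^2 gives
(1 - 2 x - 2 x^2) sum_{k>=0} a_k x^k = 3 + 3 x.
Matching coefficients:
 x^0: a_0 = 3
 x^1: a_1 - 2 a_0 = 3  =>  a_1 = 2*3 + 3 = 9
 x^k (k >= 2): a_k = 2 a_{k-1} + 2 a_{k-2}.
Iterating: a_2 = 24, a_3 = 66, a_4 = 180, a_5 = 492, a_6 = 1344, a_7 = 3672.
So the coefficient of x^7 is 3672.

3672


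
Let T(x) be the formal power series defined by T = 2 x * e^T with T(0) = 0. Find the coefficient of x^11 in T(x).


Apply the Lagrange inversion formula: if T = 2 x * phi(T) with phi(t) = e^t, then
[x^n] T = 2^n * (1/n) [t^(n-1)] phi(t)^n = 2^n * (1/n) [t^(n-1)] e^(n t) = 2^n * (1/n) * n^(n-1) / (n-1)! = 2^n * n^(n-1) / n!.
When c = 1 this is the Cayley count of rooted labeled trees on n vertices, divided by n!.
For n = 11: 2^11 * 11^10 / 11! = 2048 * 25937424601/39916800 = 18863581528/14175.

18863581528/14175


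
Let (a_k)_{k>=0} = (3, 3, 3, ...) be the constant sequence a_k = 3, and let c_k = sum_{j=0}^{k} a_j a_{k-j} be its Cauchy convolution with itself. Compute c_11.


Since a_j = 3 for all j >= 0, the convolution sum becomes
c_k = sum_{j=0}^{k} 3 * 3 = 9 * (k + 1).
Equivalently, the generating function of (a_k) is 3/(1 - x) and its square is 9/(1 - x)^2 = sum_{k>=0} 9(k + 1) x^k.
For k = 11: 9 * 12 = 108.

108


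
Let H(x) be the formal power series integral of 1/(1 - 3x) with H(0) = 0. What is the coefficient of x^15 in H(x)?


1/(1 - 3x) = sum_{k>=0} 3^k x^k. Integrating termwise with H(0) = 0:
H(x) = sum_{k>=0} 3^k x^(k+1) / (k+1) = sum_{m>=1} 3^(m-1) x^m / m.
For m = 15: 3^14/15 = 4782969/15 = 1594323/5.

1594323/5


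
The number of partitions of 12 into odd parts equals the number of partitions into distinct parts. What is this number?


Computing partitions of 12 into odd parts (1, 3, 5, ...):
Using the generating function prod_{k>=0} 1/(1-x^(2k+1)),
the count is 15

15


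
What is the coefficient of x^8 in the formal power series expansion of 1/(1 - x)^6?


The expansion 1/(1 - x)^r = sum_{k>=0} C(k + r - 1, r - 1) x^k follows from the multiset / negative-binomial theorem (or from repeated differentiation of the geometric series).
For r = 6 and k = 8:
C(13, 5) = 6227020800 / (120 * 40320) = 1287.

1287


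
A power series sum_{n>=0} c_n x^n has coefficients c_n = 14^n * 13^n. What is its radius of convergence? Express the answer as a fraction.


By the root test (Cauchy-Hadamard), the radius is R = 1 / limsup_n |c_n|^(1/n).
Here |c_n|^(1/n) = (14^n * 13^n)^(1/n) = 14 * 13 = 182 for all n.
So R = 1/182 = 1/182.

1/182


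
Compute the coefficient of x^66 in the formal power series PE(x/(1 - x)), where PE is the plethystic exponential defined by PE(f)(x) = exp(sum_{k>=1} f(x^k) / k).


For f(x) = x/(1 - x) we have
sum_{k>=1} f(x^k) / k = sum_{k>=1} (1/k) * x^k / (1 - x^k) = sum_{k, m >= 1} x^(k m) / k,
which after exponentiating simplifies to
PE(x/(1 - x)) = prod_{k>=1} 1 / (1 - x^k).
This is the generating function for the partition function p(n), so the coefficient of x^66 is p(66).
Computing p(66) by dynamic programming over parts 1, 2, ..., 66: p(66) = 2323520.

2323520


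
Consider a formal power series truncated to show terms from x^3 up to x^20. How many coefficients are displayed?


From x^3 to x^20 inclusive, the count is 20 - 3 + 1 = 18.

18


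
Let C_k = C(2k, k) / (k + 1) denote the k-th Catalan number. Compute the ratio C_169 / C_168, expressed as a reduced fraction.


Using C_k = (2k)! / (k! (k+1)!), the ratio C_{k+1}/C_k simplifies to
C_{k+1}/C_k = [(2k+2)! / ((k+1)! (k+2)!)] * [k! (k+1)! / (2k)!]
 = (2k+2)(2k+1) / ((k+1)(k+2)) = 2(2k+1) / (k+2).
For k = 168: 2(2*168 + 1) / (168 + 2) = 674/170 = 337/85.

337/85


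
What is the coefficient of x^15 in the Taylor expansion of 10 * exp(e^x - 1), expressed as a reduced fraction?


exp(e^x - 1) = sum_{k>=0} Bell_k x^k / k!, where Bell_k is the k-th Bell number.
So the coefficient of x^15 is 10 * Bell_15 / 15!.
Computing: Bell_15 = 1382958545 and 15! = 1307674368000, giving
10 * 1382958545/1307674368000 = 276591709/26153487360.

276591709/26153487360


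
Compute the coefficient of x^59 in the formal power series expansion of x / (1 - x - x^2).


Let f(x) = sum_{k>=0} a_k x^k. Multiplying f(x) * (1 - x - x^2) = x and matching coefficients gives a_0 = 0, a_1 = 1, and a_k = a_{k-1} + a_{k-2} for k >= 2. These are the Fibonacci numbers F_k.
Iterating from F_0 = 0, F_1 = 1:
F_0=0, F_1=1, F_2=1, F_3=2, F_4=3, F_5=5, F_6=8, F_7=13, F_8=21, F_9=34, ...
F_59 = 956722026041.

956722026041


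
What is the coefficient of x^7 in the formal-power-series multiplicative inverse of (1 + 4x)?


The inverse is 1/(1 + 4x). Apply the geometric identity 1/(1 - y) = sum_{k>=0} y^k with y = -4x:
1/(1 + 4x) = sum_{k>=0} (-4)^k x^k.
So the coefficient of x^7 is (-4)^7 = -16384.

-16384


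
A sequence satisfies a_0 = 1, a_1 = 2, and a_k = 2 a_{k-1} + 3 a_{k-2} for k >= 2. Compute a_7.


The characteristic equation is t^2 - 2 t - 3 = 0, with roots r_1 = 3 and r_2 = -1 (so c_1 = r_1 + r_2, c_2 = -r_1 r_2 as required).
One can use the closed form a_n = A r_1^n + B r_2^n, but direct iteration is more reliable:
a_0 = 1, a_1 = 2, a_2 = 7, a_3 = 20, a_4 = 61, a_5 = 182, a_6 = 547, a_7 = 1640.
So a_7 = 1640.

1640


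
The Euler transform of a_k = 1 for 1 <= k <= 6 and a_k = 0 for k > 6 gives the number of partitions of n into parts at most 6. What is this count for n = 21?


Partitions of 21 into parts at most 6:
Using generating function (1-x)^(-1)(1-x^2)^(-1)...(1-x^6)^(-1),
the coefficient of x^21 = 331

331


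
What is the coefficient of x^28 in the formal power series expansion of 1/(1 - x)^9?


The negative binomial / multiset identity is
1/(1 - x)^r = sum_{k>=0} C(k + r - 1, r - 1) x^k.
Here r = 9 and k = 28, so the coefficient is
C(28 + 8, 8) = C(36, 8)
= 30260340

30260340


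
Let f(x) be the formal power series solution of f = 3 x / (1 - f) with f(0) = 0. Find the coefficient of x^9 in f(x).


Apply Lagrange inversion: f = 3 x * phi(f) with phi(t) = 1/(1 - t), so
[x^n] f = 3^n * (1/n) [t^(n-1)] phi(t)^n = 3^n * (1/n) [t^(n-1)] (1 - t)^(-n) = 3^n * (1/n) C(2n - 2, n - 1) = 3^n * C_{n-1}.
For n = 9: C_8 = C(16, 8) / 9 = 12870/9 = 1430.
With the 3^9 = 19683 factor, the coefficient is 19683 * 1430 = 28146690.

28146690


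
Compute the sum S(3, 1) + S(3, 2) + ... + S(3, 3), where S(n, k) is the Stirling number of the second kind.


By definition, S(n, k) counts partitions of an n-set into exactly k nonempty blocks.
Computing row n = 3 for k = 1..3:
S(3, k): 1, 3, 1
Sum = 5. (This equals Bell_3 since the sum runs over all k.)

5


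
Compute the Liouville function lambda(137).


The Liouville function is lambda(k) = (-1)^Omega(k), where Omega(k) counts the prime factors of k with multiplicity.
Factoring: 137 = 137, so Omega(137) = 1.
lambda(137) = (-1)^1 = -1.

-1


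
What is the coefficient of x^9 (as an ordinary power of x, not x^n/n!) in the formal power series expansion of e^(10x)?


The exponential series is e^y = sum_{k>=0} y^k / k!. Substituting y = 10x gives
e^(10x) = sum_{k>=0} 10^k x^k / k!.
So the coefficient of x^n is a^n/n! with a = 10, n = 9:
10^9 / 9! = 1000000000/362880 = 1562500/567

1562500/567


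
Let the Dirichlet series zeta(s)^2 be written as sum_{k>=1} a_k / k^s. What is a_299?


The Dirichlet convolution of the constant function 1 with itself gives (1 * 1)(k) = sum_{d | k} 1 = d(k), the number of positive divisors of k.
Since zeta(s) = sum_{k>=1} 1/k^s, we have zeta(s)^2 = sum_{k>=1} d(k)/k^s, so a_k = d(k).
For k = 299: the divisors are 1, 13, 23, 299.
Count = 4.

4


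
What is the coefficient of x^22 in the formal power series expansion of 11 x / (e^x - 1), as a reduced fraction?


The exponential generating function for Bernoulli numbers is
x / (e^x - 1) = sum_{k>=0} B_k x^k / k!.
So the coefficient of x^22 in 11 x / (e^x - 1) is 11 B_22 / 22!.
Computing: B_22 = 854513/138, 22! = 1124000727777607680000, giving
11 * 854513/138 / 1124000727777607680000 = 77683/1281918185399255040000.

77683/1281918185399255040000


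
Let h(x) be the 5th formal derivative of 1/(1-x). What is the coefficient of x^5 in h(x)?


Differentiating 5 times: d^5/dx^5 [1/(1-x)] = 5!/(1-x)^6.
The expansion 1/(1-x)^6 = sum_{k>=0} C(k+5, 5) x^k, so the coefficient of x^n in 5!/(1-x)^6 is 5! * C(n+5, 5).
For n = 5: 120 * C(10, 5) = 120 * 252 = 30240

30240


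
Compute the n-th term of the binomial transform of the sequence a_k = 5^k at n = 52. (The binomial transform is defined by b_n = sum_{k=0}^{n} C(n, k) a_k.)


With a_k = 5^k, b_n = sum_{k=0}^{n} C(n, k) 5^k = (1 + 5)^n by the binomial theorem.
For n = 52: (1 + 5)^52 = 6^52 = 29098125988731506183153025616435306561536.

29098125988731506183153025616435306561536


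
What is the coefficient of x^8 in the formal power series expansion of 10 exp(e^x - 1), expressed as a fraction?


exp(e^x - 1) is the exponential generating function for the Bell numbers Bell_k: exp(e^x - 1) = sum_{k>=0} Bell_k x^k / k!.
So the coefficient of x^8 in 10 exp(e^x - 1) is 10 Bell_8 / 8!.
Computing: Bell_8 = 4140 and 8! = 40320, giving
10 * 4140/40320 = 115/112.

115/112


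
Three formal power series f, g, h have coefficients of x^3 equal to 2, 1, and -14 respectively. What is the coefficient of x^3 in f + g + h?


Series addition is componentwise:
2 + 1 + -14
= -11

-11


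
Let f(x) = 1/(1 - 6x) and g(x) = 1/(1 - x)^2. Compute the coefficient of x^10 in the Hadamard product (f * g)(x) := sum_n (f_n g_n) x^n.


f has coefficients f_k = 6^k. For g = 1/(1 - x)^2 the coefficient is g_k = C(k + 1, 1) = k + 1. The Hadamard coefficient is (f * g)_k = 6^k * (k + 1).
For k = 10: 6^10 * 11 = 60466176 * 11 = 665127936.

665127936


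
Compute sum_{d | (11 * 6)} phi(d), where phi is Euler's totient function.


First, 11 * 6 = 66. One classical identity is sum_{d | n} phi(d) = n (each k in [1, n] has a unique gcd with n, and among the k's with gcd(k, n) = n/d there are phi(d) of them). So the sum equals 66. We also verify directly:
Divisors of 66: 1, 2, 3, 6, 11, 22, 33, 66.
phi values: 1, 1, 2, 2, 10, 10, 20, 20.
Sum = 66.

66


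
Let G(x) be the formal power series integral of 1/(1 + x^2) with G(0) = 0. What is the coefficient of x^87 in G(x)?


1/(1 + x^2) = sum_{j>=0} (-1)^j x^(2j). Integrating termwise with G(0) = 0:
G(x) = sum_{j>=0} (-1)^j x^(2j+1) / (2j+1) = arctan(x).
Only odd powers are nonzero. For x^87 write 87 = 2*43 + 1, giving
(-1)^43 / 87 = -1/87 = -1/87.

-1/87


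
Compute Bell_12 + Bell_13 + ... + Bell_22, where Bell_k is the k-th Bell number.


Recall Bell_k counts set partitions of a k-set (with Bell_0 = 1 by convention).
Bell_12 through Bell_22: 4213597, 27644437, 190899322, 1382958545, 10480142147, 82864869804, 682076806159, 5832742205057, 51724158235372, 474869816156751, 4506715738447323
Sum = 4213597 + 27644437 + 190899322 + 1382958545 + 10480142147 + 82864869804 + 682076806159 + 5832742205057 + 51724158235372 + 474869816156751 + 4506715738447323 = 5039919482578514.

5039919482578514


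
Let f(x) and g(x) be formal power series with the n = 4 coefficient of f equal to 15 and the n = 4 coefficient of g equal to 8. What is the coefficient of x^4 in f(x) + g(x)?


Addition of formal power series is termwise.
The coefficient of x^4 in f + g = 15 + 8
= 23

23


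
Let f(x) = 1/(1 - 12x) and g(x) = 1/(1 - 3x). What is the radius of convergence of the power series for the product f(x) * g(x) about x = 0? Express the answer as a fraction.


The radius of 1/(1 - 12x) is 1/12 (nearest singularity at x = 1/12), and the radius of 1/(1 - 3x) is 1/3.
The product f(x)*g(x) = 1/((1 - 12x)(1 - 3x)) has singularities at both 1/12 and 1/3, so its radius of convergence is the distance to the nearest one:
min(1/12, 1/3) = 1/12.

1/12


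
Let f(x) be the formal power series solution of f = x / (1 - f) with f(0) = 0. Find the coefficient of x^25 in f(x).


Apply Lagrange inversion: f = x * phi(f) with phi(t) = 1/(1 - t), so
[x^n] f = (1/n) [t^(n-1)] phi(t)^n = (1/n) [t^(n-1)] (1 - t)^(-n) = (1/n) C(2n - 2, n - 1) = C_{n-1}.
For n = 25: C_24 = C(48, 24) / 25 = 32247603683100/25 = 1289904147324 = 1289904147324.

1289904147324


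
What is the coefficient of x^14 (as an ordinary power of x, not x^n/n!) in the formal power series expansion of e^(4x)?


The exponential series is e^y = sum_{k>=0} y^k / k!. Substituting y = 4x gives
e^(4x) = sum_{k>=0} 4^k x^k / k!.
So the coefficient of x^n is a^n/n! with a = 4, n = 14:
4^14 / 14! = 268435456/87178291200 = 131072/42567525

131072/42567525


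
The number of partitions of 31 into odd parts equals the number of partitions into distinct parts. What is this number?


Computing partitions of 31 into odd parts (1, 3, 5, ...):
Using the generating function prod_{k>=0} 1/(1-x^(2k+1)),
the count is 340

340


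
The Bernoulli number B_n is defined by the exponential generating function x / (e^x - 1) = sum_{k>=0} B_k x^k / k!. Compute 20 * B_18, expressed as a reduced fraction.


Bernoulli numbers can also be computed recursively via B_0 = 1 and sum_{j=0}^{m} C(m+1, j) B_j = 0 for m >= 1. Odd-index Bernoulli numbers vanish for k >= 3.
Computing B_18 = 43867/798, so 20 * B_18 = 20 * 43867/798 = 438670/399.

438670/399


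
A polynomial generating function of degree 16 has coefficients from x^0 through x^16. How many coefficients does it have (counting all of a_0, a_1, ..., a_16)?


A polynomial of degree 16 takes the form a_0 + a_1 x + ... + a_16 x^16.
The number of coefficients is 16 + 1 = 17.

17


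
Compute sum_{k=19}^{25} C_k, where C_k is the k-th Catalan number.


C_19 through C_25: 1767263190, 6564120420, 24466267020, 91482563640, 343059613650, 1289904147324, 4861946401452
Sum = 1767263190 + 6564120420 + 24466267020 + 91482563640 + 343059613650 + 1289904147324 + 4861946401452
= 6619190376696

6619190376696


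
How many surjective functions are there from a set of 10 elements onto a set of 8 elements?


By inclusion-exclusion on which target elements are missed, the number of surjections from an n-set onto a k-set is
surj(n, k) = sum_{j=0}^{k} (-1)^j C(k, j) (k - j)^n.
Equivalently surj(n, k) = k! * S(n, k), where S(n, k) is the Stirling number of the second kind.
For n = 10, k = 8:
S(10, 8) = 750, so
surj = 8! * 750 = 40320 * 750 = 30240000.

30240000


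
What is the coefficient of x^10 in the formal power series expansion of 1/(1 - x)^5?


The expansion 1/(1 - x)^r = sum_{k>=0} C(k + r - 1, r - 1) x^k follows from the multiset / negative-binomial theorem (or from repeated differentiation of the geometric series).
For r = 5 and k = 10:
C(14, 4) = 87178291200 / (24 * 3628800) = 1001.

1001


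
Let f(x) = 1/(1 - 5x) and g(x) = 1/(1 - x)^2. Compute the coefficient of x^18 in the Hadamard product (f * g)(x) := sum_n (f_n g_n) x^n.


f has coefficients f_k = 5^k. For g = 1/(1 - x)^2 the coefficient is g_k = C(k + 1, 1) = k + 1. The Hadamard coefficient is (f * g)_k = 5^k * (k + 1).
For k = 18: 5^18 * 19 = 3814697265625 * 19 = 72479248046875.

72479248046875


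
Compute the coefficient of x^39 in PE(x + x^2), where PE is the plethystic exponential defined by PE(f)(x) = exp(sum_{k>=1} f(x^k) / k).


With f(x) = x + x^2, the exponent is sum_{k>=1} (x^k + x^(2k)) / k = -ln(1 - x) - ln(1 - x^2). Exponentiating:
PE(x + x^2) = 1 / ((1 - x)(1 - x^2)).
This is the generating function for partitions of n into parts of size 1 or 2. The number of 2's can be any j in 0..19, and the rest are 1's, so
[x^39] = floor(39/2) + 1 = 20.

20


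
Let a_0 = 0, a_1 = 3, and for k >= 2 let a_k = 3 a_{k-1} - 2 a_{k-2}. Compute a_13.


Iterating the recurrence forward:
a_0 = 0
a_1 = 3
a_2 = 3*3 - 2*0 = 9
a_3 = 3*9 - 2*3 = 21
a_4 = 3*21 - 2*9 = 45
a_5 = 3*45 - 2*21 = 93
a_6 = 3*93 - 2*45 = 189
a_7 = 3*189 - 2*93 = 381
a_8 = 3*381 - 2*189 = 765
a_9 = 3*765 - 2*381 = 1533
a_10 = 3*1533 - 2*765 = 3069
a_11 = 3*3069 - 2*1533 = 6141
a_12 = 3*6141 - 2*3069 = 12285
a_13 = 3*12285 - 2*6141 = 24573
So a_13 = 24573.

24573


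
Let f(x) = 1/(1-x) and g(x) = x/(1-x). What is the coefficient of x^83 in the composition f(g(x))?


First simplify the composition: f(g(x)) = 1/(1 - x/(1-x)) = (1-x)/((1-x) - x) = (1-x)/(1-2x).
Now extract the coefficient. Write (1-x)/(1-2x) = 1/(1-2x) - x/(1-2x).
The coefficient of x^n in 1/(1-2x) is 2^n, and in x/(1-2x) is 2^(n-1) (for n >= 1).
So the coefficient of x^83 is 2^83 - 2^82 = 9671406556917033397649408 - 4835703278458516698824704 = 4835703278458516698824704.

4835703278458516698824704


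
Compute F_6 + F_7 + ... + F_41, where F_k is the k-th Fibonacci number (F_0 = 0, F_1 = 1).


Use the identity sum_{k=0}^{N} F_k = F_{N+2} - 1 (which follows from F_{k+2} - F_{k+1} = F_k). Then
sum_{k=6}^{41} F_k = (F_{43} - 1) - (F_{7} - 1) = F_{43} - F_{7}.
Computing: F_{43} = 433494437, F_{7} = 13, so
Sum = 433494437 - 13 = 433494424.

433494424


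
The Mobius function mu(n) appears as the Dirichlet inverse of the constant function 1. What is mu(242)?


242 has a squared prime factor, so mu(242) = 0.
Factorization reveals a repeated prime.

0


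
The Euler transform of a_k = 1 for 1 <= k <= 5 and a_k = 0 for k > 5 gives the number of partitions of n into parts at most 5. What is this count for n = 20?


Partitions of 20 into parts at most 5:
Using generating function (1-x)^(-1)(1-x^2)^(-1)...(1-x^5)^(-1),
the coefficient of x^20 = 192

192


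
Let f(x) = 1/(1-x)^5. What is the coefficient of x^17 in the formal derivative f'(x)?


Differentiate: d/dx [ 1/(1-x)^r ] = r / (1-x)^(r+1).
Here r = 5, so f'(x) = 5 / (1-x)^6.
The expansion of 1/(1-x)^(r+1) has coefficient of x^n equal to C(n+r, r).
So the coefficient of x^17 in f'(x) is
5 * C(22, 5) = 5 * 26334 = 131670

131670
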